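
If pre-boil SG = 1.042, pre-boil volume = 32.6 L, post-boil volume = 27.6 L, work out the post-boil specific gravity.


SG_post = 1 + (SG_pre − 1)·V_pre/V_post
pts_pre = (1.042 − 1)·1000 = 42.0000
pts_post = 42.0000·32.6/27.6 = 49.6087
SG_post = 1 + 49.6087/1000

1.0496


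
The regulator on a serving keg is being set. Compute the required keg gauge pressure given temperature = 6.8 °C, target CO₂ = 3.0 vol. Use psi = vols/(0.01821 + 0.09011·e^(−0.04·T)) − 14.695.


psi = 3.0/(0.01821 + 0.09011·e^(−0.04·6.8)) − 14.695

19.8431 psi


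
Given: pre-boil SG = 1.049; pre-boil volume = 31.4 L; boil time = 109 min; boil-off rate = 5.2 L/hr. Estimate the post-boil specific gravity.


V_post = V_pre − rate·(t/60);  SG_post = 1 + (SG_pre−1)·V_pre/V_post
V_post = 31.4 − 5.2·(109/60) = 21.9533
SG_post = 1 + (1.049 − 1)·31.4/21.9533

1.0701


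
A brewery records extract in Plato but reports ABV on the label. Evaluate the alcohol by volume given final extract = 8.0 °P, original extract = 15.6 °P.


SG = 259/(259 − P);  ABV = (OG − FG)·131.25
OG = 259/(259 − 15.6) = 1.0641
FG = 259/(259 − 8.0) = 1.0319
ABV = (1.0641 − 1.0319)·131.25

4.2288 % ABV


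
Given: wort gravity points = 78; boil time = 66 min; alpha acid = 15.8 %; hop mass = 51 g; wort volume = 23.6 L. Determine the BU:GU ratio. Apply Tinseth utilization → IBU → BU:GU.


U = 1.65·0.000125^(GP/1000)·(1−e^(−0.04t))/4.15;  IBU = (α/100)·m·U·1000/V;  BU:GU = IBU/GP
U = 1.65·0.000125^(78/1000)·(1−e^(−0.04·66))/4.15 = 0.1832
IBU = (15.8/100)·51·0.1832·1000/23.6 = 62.5399
BU:GU = 62.5399/78

0.8018


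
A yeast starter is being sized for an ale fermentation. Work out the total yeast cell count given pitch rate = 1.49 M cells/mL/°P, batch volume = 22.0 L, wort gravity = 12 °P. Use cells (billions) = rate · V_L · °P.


cells = 1.49 · 22.0 · 12

393.3600 billion cells


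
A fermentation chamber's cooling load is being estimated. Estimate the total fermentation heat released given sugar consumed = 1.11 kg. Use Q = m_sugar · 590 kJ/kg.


Q = 1.11 · 590

654.9000 kJ


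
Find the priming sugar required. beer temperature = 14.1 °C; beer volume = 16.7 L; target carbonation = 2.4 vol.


residual = 14.695·(0.01821 + 0.09011·e^(−0.04·T));  sugar = (target − residual)·4.0·V
residual = 14.695·(0.01821 + 0.09011·e^(−0.04·14.1)) = 1.0210
sugar = (2.4 − 1.0210)·4.0·16.7

92.1204 g


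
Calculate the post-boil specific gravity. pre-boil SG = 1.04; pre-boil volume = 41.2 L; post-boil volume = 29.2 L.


SG_post = 1 + (SG_pre − 1)·V_pre/V_post
pts_pre = (1.04 − 1)·1000 = 40.0000
pts_post = 40.0000·41.2/29.2 = 56.4384
SG_post = 1 + 56.4384/1000

1.0564


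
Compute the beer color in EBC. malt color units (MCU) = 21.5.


SRM = 1.4922·MCU^0.6859;  EBC = SRM·1.97
SRM = 1.4922·21.5^0.6859 = 12.2390
EBC = 12.2390·1.97

24.1109 EBC


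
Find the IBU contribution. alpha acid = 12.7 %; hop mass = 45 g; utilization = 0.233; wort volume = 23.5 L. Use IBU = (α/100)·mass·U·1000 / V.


IBU = (12.7/100)·45·0.233·1000 / 23.5

56.6636 IBU


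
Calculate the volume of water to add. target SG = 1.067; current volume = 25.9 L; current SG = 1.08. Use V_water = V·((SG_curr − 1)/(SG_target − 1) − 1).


V_water = 25.9·((1.08 − 1)/(1.067 − 1) − 1)

5.0254 L


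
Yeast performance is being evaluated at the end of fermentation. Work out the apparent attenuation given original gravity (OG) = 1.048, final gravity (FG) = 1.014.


AA = (OG − FG)/(OG − 1) · 100
AA = (1.048 − 1.014)/(1.048 − 1) · 100

70.8333 %


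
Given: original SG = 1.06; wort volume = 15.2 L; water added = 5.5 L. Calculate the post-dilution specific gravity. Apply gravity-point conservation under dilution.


SG_new = 1 + (SG_old − 1)·V_old/(V_old + V_water)
pts = (1.06 − 1)·1000·15.2/(15.2 + 5.5) = 44.0580
SG_new = 1 + 44.0580/1000

1.0441


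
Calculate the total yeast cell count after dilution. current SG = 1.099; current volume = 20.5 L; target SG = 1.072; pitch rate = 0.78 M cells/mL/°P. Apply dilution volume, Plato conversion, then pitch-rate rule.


V_w = V·((SG_c−1)/(SG_t−1)−1);  °P = 259 − 259/SG_t;  cells = rate·(V+V_w)·°P
V_w = 20.5·((1.099−1)/(1.072−1)−1) = 7.6875
V_final = 20.5 + 7.6875 = 28.1875
°P = 259 − 259/1.072 = 17.3955
cells = 0.78·28.1875·17.3955

382.4623 billion cells


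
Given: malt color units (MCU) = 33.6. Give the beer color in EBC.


SRM = 1.4922·MCU^0.6859;  EBC = SRM·1.97
SRM = 1.4922·33.6^0.6859 = 16.6243
EBC = 16.6243·1.97

32.7499 EBC


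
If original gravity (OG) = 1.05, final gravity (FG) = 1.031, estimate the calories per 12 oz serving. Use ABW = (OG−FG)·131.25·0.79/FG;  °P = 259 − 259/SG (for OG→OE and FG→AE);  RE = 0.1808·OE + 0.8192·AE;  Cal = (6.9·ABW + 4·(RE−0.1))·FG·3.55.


ABW = (1.05 − 1.031)·131.25·0.79/1.031 = 1.9108
OE = 259 − 259/1.05 = 12.3333 °P
AE = 259 − 259/1.031 = 7.7876 °P
RE = 0.1808·12.3333 + 0.8192·7.7876 = 8.6095 °P
Cal = (6.9·1.9108 + 4·(8.6095−0.1))·1.031·3.55

172.8368 kcal


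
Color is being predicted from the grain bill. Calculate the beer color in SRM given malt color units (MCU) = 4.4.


SRM = 1.4922 · MCU^0.6859
SRM = 1.4922 · 4.4^0.6859

4.1226 SRM


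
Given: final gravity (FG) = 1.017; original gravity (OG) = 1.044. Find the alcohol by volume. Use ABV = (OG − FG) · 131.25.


ABV = (1.044 − 1.017) · 131.25

3.5438 % ABV


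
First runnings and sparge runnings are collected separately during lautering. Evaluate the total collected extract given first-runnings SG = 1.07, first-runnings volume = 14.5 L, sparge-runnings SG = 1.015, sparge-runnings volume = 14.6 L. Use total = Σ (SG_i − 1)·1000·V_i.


first = (1.07 − 1)·1000·14.5 = 1015.0000
sparge = (1.015 − 1)·1000·14.6 = 219.0000
total = 1015.0000 + 219.0000

1234.0000 gravity·L


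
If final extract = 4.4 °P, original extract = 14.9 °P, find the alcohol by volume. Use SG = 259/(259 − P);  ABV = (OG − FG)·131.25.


OG = 259/(259 − 14.9) = 1.0610
FG = 259/(259 − 4.4) = 1.0173
ABV = (1.0610 − 1.0173)·131.25

5.7433 % ABV


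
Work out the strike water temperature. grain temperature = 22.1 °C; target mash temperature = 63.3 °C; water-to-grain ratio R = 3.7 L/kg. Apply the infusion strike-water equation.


T_strike = (0.41/R)·(T_mash − T_grain) + T_mash
T_strike = (0.41/3.7)·(63.3 − 22.1) + 63.3

67.8654 °C


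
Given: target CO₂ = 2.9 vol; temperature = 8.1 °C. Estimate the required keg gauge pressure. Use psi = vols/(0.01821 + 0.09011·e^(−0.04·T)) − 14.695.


psi = 2.9/(0.01821 + 0.09011·e^(−0.04·8.1)) − 14.695

20.0847 psi


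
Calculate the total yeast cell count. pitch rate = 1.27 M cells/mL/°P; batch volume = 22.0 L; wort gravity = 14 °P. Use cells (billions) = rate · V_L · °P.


cells = 1.27 · 22.0 · 14

391.1600 billion cells


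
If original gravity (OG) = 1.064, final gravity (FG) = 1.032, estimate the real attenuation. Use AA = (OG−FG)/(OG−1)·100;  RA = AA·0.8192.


AA = (1.064 − 1.032)/(1.064 − 1)·100 = 50.0000
RA = 50.0000·0.8192

40.9600 %


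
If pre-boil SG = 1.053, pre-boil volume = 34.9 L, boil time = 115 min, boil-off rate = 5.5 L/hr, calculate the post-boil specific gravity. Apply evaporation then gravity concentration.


V_post = V_pre − rate·(t/60);  SG_post = 1 + (SG_pre−1)·V_pre/V_post
V_post = 34.9 − 5.5·(115/60) = 24.3583
SG_post = 1 + (1.053 − 1)·34.9/24.3583

1.0759


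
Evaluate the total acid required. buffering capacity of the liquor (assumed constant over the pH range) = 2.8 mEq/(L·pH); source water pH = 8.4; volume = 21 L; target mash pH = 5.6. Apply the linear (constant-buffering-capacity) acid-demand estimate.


acid = buffering capacity · (pH_source − pH_target) · V
acid = 2.8 · (8.4 − 5.6) · 21

164.6400 mEq


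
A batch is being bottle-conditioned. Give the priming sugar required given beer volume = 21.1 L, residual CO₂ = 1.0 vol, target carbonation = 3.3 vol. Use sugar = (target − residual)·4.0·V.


sugar = (3.3 − 1.0)·4.0·21.1

194.1200 g


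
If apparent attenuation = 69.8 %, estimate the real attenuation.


RA = AA · 0.8192
RA = 69.8 · 0.8192

57.1802 %


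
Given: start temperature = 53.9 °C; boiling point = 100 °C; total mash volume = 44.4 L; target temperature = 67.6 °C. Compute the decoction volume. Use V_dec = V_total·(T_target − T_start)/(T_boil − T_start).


V_dec = 44.4·(67.6 − 53.9)/(100 − 53.9)

13.1948 L


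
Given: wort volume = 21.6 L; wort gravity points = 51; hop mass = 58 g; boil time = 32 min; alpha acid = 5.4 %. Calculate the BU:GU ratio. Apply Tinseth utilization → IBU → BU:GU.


U = 1.65·0.000125^(GP/1000)·(1−e^(−0.04t))/4.15;  IBU = (α/100)·m·U·1000/V;  BU:GU = IBU/GP
U = 1.65·0.000125^(51/1000)·(1−e^(−0.04·32))/4.15 = 0.1815
IBU = (5.4/100)·58·0.1815·1000/21.6 = 26.3185
BU:GU = 26.3185/51

0.5160


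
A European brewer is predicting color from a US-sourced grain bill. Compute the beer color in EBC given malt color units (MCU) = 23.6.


SRM = 1.4922·MCU^0.6859;  EBC = SRM·1.97
SRM = 1.4922·23.6^0.6859 = 13.0469
EBC = 13.0469·1.97

25.7024 EBC


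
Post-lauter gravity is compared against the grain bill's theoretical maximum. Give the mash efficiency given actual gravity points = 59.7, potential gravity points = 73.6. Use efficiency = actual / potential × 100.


efficiency = 59.7 / 73.6 × 100

81.1141 %


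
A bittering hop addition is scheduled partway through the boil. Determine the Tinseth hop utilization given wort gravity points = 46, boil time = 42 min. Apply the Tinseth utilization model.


U = 1.65·0.000125^(GP/1000) · (1 − e^(−0.04·t))/4.15
bigness = 1.65·0.000125^(46/1000) = 1.0913
boil_factor = (1 − e^(−0.04·42))/4.15 = 0.1961
U = 1.0913 · 0.1961

0.2140


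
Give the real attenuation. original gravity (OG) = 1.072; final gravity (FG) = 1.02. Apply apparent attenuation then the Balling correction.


AA = (OG−FG)/(OG−1)·100;  RA = AA·0.8192
AA = (1.072 − 1.02)/(1.072 − 1)·100 = 72.2222
RA = 72.2222·0.8192

59.1644 %


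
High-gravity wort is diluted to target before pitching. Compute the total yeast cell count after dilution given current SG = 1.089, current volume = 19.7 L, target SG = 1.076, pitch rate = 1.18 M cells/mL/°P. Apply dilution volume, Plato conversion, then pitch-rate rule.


V_w = V·((SG_c−1)/(SG_t−1)−1);  °P = 259 − 259/SG_t;  cells = rate·(V+V_w)·°P
V_w = 19.7·((1.089−1)/(1.076−1)−1) = 3.3697
V_final = 19.7 + 3.3697 = 23.0697
°P = 259 − 259/1.076 = 18.2937
cells = 1.18·23.0697·18.2937

497.9959 billion cells


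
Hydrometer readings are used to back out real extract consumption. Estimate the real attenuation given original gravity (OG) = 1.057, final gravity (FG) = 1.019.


AA = (OG−FG)/(OG−1)·100;  RA = AA·0.8192
AA = (1.057 − 1.019)/(1.057 − 1)·100 = 66.6667
RA = 66.6667·0.8192

54.6133 %


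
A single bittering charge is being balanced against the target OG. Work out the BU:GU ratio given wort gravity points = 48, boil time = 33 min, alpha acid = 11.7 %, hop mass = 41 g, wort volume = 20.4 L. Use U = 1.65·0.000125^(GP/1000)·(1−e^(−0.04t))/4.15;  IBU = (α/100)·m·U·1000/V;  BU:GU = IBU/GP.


U = 1.65·0.000125^(48/1000)·(1−e^(−0.04·33))/4.15 = 0.1893
IBU = (11.7/100)·41·0.1893·1000/20.4 = 44.5093
BU:GU = 44.5093/48

0.9273


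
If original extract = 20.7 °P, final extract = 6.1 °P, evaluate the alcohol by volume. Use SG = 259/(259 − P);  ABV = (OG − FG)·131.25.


OG = 259/(259 − 20.7) = 1.0869
FG = 259/(259 − 6.1) = 1.0241
ABV = (1.0869 − 1.0241)·131.25

8.2353 % ABV


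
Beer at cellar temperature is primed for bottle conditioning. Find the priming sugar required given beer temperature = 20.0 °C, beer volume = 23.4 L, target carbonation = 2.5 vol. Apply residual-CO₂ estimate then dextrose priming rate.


residual = 14.695·(0.01821 + 0.09011·e^(−0.04·T));  sugar = (target − residual)·4.0·V
residual = 14.695·(0.01821 + 0.09011·e^(−0.04·20.0)) = 0.8626
sugar = (2.5 − 0.8626)·4.0·23.4

153.2623 g


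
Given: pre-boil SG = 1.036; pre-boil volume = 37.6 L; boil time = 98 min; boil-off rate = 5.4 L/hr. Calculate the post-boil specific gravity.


V_post = V_pre − rate·(t/60);  SG_post = 1 + (SG_pre−1)·V_pre/V_post
V_post = 37.6 − 5.4·(98/60) = 28.7800
SG_post = 1 + (1.036 − 1)·37.6/28.7800

1.0470


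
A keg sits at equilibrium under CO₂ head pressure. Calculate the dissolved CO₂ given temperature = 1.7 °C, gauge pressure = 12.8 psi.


vols = (P + 14.695)·(0.01821 + 0.09011·e^(−0.04·T))
vols = (12.8 + 14.695)·(0.01821 + 0.09011·e^(−0.04·1.7))

2.8154 volumes


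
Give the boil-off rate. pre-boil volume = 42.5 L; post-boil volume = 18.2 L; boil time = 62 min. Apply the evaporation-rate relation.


rate = (V_pre − V_post) / (t_min/60)
rate = (42.5 − 18.2) / (62/60)

23.5161 L/hr


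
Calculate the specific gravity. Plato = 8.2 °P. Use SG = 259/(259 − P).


SG = 259/(259 − 8.2)

1.0327


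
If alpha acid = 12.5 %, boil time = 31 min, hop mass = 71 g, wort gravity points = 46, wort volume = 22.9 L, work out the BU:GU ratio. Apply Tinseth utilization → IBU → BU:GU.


U = 1.65·0.000125^(GP/1000)·(1−e^(−0.04t))/4.15;  IBU = (α/100)·m·U·1000/V;  BU:GU = IBU/GP
U = 1.65·0.000125^(46/1000)·(1−e^(−0.04·31))/4.15 = 0.1869
IBU = (12.5/100)·71·0.1869·1000/22.9 = 72.4205
BU:GU = 72.4205/46

1.5744


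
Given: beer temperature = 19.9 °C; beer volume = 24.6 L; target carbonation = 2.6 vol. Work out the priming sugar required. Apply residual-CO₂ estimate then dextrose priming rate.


residual = 14.695·(0.01821 + 0.09011·e^(−0.04·T));  sugar = (target − residual)·4.0·V
residual = 14.695·(0.01821 + 0.09011·e^(−0.04·19.9)) = 0.8650
sugar = (2.6 − 0.8650)·4.0·24.6

170.7272 g


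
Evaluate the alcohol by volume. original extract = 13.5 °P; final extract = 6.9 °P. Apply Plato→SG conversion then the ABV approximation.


SG = 259/(259 − P);  ABV = (OG − FG)·131.25
OG = 259/(259 − 13.5) = 1.0550
FG = 259/(259 − 6.9) = 1.0274
ABV = (1.0550 − 1.0274)·131.25

3.6251 % ABV


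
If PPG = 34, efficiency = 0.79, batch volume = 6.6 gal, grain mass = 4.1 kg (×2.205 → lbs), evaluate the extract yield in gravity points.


points = lbs × PPG × eff / vol
lbs = 4.1 × 2.205 = 9.0405
points = 9.0405 × 34 × 0.79 / 6.6

36.7921 points


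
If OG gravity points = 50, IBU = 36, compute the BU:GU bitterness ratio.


BU:GU = IBU / OG_points
BU:GU = 36 / 50

0.7200


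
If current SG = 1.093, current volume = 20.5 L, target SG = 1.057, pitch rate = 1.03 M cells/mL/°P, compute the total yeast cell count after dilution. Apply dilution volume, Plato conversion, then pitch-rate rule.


V_w = V·((SG_c−1)/(SG_t−1)−1);  °P = 259 − 259/SG_t;  cells = rate·(V+V_w)·°P
V_w = 20.5·((1.093−1)/(1.057−1)−1) = 12.9474
V_final = 20.5 + 12.9474 = 33.4474
°P = 259 − 259/1.057 = 13.9669
cells = 1.03·33.4474·13.9669

481.1703 billion cells


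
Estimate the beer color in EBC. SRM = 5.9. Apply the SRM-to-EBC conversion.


EBC = SRM · 1.97
EBC = 5.9 · 1.97

11.6230 EBC


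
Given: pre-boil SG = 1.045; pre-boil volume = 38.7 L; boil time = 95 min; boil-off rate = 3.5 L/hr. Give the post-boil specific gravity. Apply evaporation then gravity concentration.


V_post = V_pre − rate·(t/60);  SG_post = 1 + (SG_pre−1)·V_pre/V_post
V_post = 38.7 − 3.5·(95/60) = 33.1583
SG_post = 1 + (1.045 − 1)·38.7/33.1583

1.0525


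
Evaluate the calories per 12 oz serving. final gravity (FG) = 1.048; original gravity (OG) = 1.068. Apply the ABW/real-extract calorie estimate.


ABW = (OG−FG)·131.25·0.79/FG;  °P = 259 − 259/SG (for OG→OE and FG→AE);  RE = 0.1808·OE + 0.8192·AE;  Cal = (6.9·ABW + 4·(RE−0.1))·FG·3.55
ABW = (1.068 − 1.048)·131.25·0.79/1.048 = 1.9788
OE = 259 − 259/1.068 = 16.4906 °P
AE = 259 − 259/1.048 = 11.8626 °P
RE = 0.1808·16.4906 + 0.8192·11.8626 = 12.6993 °P
Cal = (6.9·1.9788 + 4·(12.6993−0.1))·1.048·3.55

238.2949 kcal


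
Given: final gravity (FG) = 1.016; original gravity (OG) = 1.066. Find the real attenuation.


AA = (OG−FG)/(OG−1)·100;  RA = AA·0.8192
AA = (1.066 − 1.016)/(1.066 − 1)·100 = 75.7576
RA = 75.7576·0.8192

62.0606 %


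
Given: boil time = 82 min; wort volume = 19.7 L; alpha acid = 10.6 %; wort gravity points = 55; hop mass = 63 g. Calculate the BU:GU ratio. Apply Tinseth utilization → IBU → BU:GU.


U = 1.65·0.000125^(GP/1000)·(1−e^(−0.04t))/4.15;  IBU = (α/100)·m·U·1000/V;  BU:GU = IBU/GP
U = 1.65·0.000125^(55/1000)·(1−e^(−0.04·82))/4.15 = 0.2334
IBU = (10.6/100)·63·0.2334·1000/19.7 = 79.1205
BU:GU = 79.1205/55

1.4386


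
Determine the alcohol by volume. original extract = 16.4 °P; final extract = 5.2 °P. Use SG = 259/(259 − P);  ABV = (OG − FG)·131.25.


OG = 259/(259 − 16.4) = 1.0676
FG = 259/(259 − 5.2) = 1.0205
ABV = (1.0676 − 1.0205)·131.25

6.1835 % ABV


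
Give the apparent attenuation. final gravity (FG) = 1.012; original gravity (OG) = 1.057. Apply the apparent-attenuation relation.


AA = (OG − FG)/(OG − 1) · 100
AA = (1.057 − 1.012)/(1.057 − 1) · 100

78.9474 %


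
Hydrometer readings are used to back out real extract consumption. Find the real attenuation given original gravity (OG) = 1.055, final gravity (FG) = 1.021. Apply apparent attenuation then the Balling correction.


AA = (OG−FG)/(OG−1)·100;  RA = AA·0.8192
AA = (1.055 − 1.021)/(1.055 − 1)·100 = 61.8182
RA = 61.8182·0.8192

50.6415 %


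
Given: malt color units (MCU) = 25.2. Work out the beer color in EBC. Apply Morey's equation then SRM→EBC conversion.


SRM = 1.4922·MCU^0.6859;  EBC = SRM·1.97
SRM = 1.4922·25.2^0.6859 = 13.6473
EBC = 13.6473·1.97

26.8852 EBC


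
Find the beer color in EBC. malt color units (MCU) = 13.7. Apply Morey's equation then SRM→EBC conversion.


SRM = 1.4922·MCU^0.6859;  EBC = SRM·1.97
SRM = 1.4922·13.7^0.6859 = 8.9847
EBC = 8.9847·1.97

17.6999 EBC


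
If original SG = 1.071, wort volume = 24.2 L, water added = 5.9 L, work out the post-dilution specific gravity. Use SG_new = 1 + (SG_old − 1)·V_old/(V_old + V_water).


pts = (1.071 − 1)·1000·24.2/(24.2 + 5.9) = 57.0831
SG_new = 1 + 57.0831/1000

1.0571


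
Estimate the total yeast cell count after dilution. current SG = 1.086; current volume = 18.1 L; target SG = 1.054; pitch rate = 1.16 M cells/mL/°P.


V_w = V·((SG_c−1)/(SG_t−1)−1);  °P = 259 − 259/SG_t;  cells = rate·(V+V_w)·°P
V_w = 18.1·((1.086−1)/(1.054−1)−1) = 10.7259
V_final = 18.1 + 10.7259 = 28.8259
°P = 259 − 259/1.054 = 13.2694
cells = 1.16·28.8259·13.2694

443.7048 billion cells


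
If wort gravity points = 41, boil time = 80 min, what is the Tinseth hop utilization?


U = 1.65·0.000125^(GP/1000) · (1 − e^(−0.04·t))/4.15
bigness = 1.65·0.000125^(41/1000) = 1.1415
boil_factor = (1 − e^(−0.04·80))/4.15 = 0.2311
U = 1.1415 · 0.2311

0.2638


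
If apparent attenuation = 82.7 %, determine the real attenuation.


RA = AA · 0.8192
RA = 82.7 · 0.8192

67.7478 %


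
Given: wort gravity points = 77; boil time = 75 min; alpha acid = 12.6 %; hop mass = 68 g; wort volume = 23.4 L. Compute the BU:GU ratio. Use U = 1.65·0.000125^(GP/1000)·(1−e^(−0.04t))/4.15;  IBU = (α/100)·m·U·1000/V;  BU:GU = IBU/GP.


U = 1.65·0.000125^(77/1000)·(1−e^(−0.04·75))/4.15 = 0.1891
IBU = (12.6/100)·68·0.1891·1000/23.4 = 69.2440
BU:GU = 69.2440/77

0.8993


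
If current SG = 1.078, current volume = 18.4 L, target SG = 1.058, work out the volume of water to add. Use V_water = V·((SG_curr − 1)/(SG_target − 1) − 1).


V_water = 18.4·((1.078 − 1)/(1.058 − 1) − 1)

6.3448 L


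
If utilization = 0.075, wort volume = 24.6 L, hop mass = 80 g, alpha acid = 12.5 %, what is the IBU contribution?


IBU = (α/100)·mass·U·1000 / V
IBU = (12.5/100)·80·0.075·1000 / 24.6

30.4878 IBU


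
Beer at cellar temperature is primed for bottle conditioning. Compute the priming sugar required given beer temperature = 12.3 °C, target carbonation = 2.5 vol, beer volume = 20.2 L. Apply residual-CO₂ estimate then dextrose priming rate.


residual = 14.695·(0.01821 + 0.09011·e^(−0.04·T));  sugar = (target − residual)·4.0·V
residual = 14.695·(0.01821 + 0.09011·e^(−0.04·12.3)) = 1.0772
sugar = (2.5 − 1.0772)·4.0·20.2

114.9627 g


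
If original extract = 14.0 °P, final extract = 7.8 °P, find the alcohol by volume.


SG = 259/(259 − P);  ABV = (OG − FG)·131.25
OG = 259/(259 − 14.0) = 1.0571
FG = 259/(259 − 7.8) = 1.0311
ABV = (1.0571 − 1.0311)·131.25

3.4246 % ABV


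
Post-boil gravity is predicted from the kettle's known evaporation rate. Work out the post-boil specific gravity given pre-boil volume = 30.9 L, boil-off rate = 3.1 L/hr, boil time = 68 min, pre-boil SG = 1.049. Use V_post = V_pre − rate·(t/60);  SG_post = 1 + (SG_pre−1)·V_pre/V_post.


V_post = 30.9 − 3.1·(68/60) = 27.3867
SG_post = 1 + (1.049 − 1)·30.9/27.3867

1.0553


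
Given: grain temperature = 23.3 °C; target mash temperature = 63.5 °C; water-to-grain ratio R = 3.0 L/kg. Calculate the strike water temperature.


T_strike = (0.41/R)·(T_mash − T_grain) + T_mash
T_strike = (0.41/3.0)·(63.5 − 23.3) + 63.5

68.9940 °C


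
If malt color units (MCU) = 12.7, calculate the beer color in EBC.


SRM = 1.4922·MCU^0.6859;  EBC = SRM·1.97
SRM = 1.4922·12.7^0.6859 = 8.5295
EBC = 8.5295·1.97

16.8032 EBC


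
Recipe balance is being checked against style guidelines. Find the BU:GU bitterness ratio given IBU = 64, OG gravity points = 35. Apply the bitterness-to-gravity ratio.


BU:GU = IBU / OG_points
BU:GU = 64 / 35

1.8286


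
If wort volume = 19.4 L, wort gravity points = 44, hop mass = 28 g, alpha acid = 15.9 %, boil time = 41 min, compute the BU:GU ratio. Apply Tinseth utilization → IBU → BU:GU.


U = 1.65·0.000125^(GP/1000)·(1−e^(−0.04t))/4.15;  IBU = (α/100)·m·U·1000/V;  BU:GU = IBU/GP
U = 1.65·0.000125^(44/1000)·(1−e^(−0.04·41))/4.15 = 0.2158
IBU = (15.9/100)·28·0.2158·1000/19.4 = 49.5221
BU:GU = 49.5221/44

1.1255


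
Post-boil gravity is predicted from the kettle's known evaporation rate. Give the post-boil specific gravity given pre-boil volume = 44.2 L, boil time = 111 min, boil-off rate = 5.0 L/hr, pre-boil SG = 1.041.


V_post = V_pre − rate·(t/60);  SG_post = 1 + (SG_pre−1)·V_pre/V_post
V_post = 44.2 − 5.0·(111/60) = 34.9500
SG_post = 1 + (1.041 − 1)·44.2/34.9500

1.0519


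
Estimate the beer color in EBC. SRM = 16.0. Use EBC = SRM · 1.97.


EBC = 16.0 · 1.97

31.5200 EBC


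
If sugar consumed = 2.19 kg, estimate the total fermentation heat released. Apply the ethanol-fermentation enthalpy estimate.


Q = m_sugar · 590 kJ/kg
Q = 2.19 · 590

1292.1000 kJ


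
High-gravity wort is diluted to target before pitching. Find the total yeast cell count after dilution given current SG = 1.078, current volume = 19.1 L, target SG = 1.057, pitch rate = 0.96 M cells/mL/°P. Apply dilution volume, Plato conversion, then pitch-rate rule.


V_w = V·((SG_c−1)/(SG_t−1)−1);  °P = 259 − 259/SG_t;  cells = rate·(V+V_w)·°P
V_w = 19.1·((1.078−1)/(1.057−1)−1) = 7.0368
V_final = 19.1 + 7.0368 = 26.1368
°P = 259 − 259/1.057 = 13.9669
cells = 0.96·26.1368·13.9669

350.4483 billion cells


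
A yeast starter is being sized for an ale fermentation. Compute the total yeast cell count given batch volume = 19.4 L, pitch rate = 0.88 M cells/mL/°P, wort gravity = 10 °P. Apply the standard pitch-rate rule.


cells (billions) = rate · V_L · °P
cells = 0.88 · 19.4 · 10

170.7200 billion cells


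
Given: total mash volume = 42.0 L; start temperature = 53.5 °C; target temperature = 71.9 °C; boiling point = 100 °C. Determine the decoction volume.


V_dec = V_total·(T_target − T_start)/(T_boil − T_start)
V_dec = 42.0·(71.9 − 53.5)/(100 − 53.5)

16.6194 L


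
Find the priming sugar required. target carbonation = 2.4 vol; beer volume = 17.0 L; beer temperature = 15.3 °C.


residual = 14.695·(0.01821 + 0.09011·e^(−0.04·T));  sugar = (target − residual)·4.0·V
residual = 14.695·(0.01821 + 0.09011·e^(−0.04·15.3)) = 0.9856
sugar = (2.4 − 0.9856)·4.0·17.0

96.1761 g


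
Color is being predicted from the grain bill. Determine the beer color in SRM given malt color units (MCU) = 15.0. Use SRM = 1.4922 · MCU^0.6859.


SRM = 1.4922 · 15.0^0.6859

9.5611 SRM


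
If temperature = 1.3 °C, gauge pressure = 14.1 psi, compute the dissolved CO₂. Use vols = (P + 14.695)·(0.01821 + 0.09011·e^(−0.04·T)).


vols = (14.1 + 14.695)·(0.01821 + 0.09011·e^(−0.04·1.3))

2.9876 volumes


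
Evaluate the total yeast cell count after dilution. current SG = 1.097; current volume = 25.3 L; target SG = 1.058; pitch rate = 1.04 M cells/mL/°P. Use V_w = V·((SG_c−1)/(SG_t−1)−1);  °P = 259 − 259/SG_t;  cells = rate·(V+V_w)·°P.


V_w = 25.3·((1.097−1)/(1.058−1)−1) = 17.0121
V_final = 25.3 + 17.0121 = 42.3121
°P = 259 − 259/1.058 = 14.1985
cells = 1.04·42.3121·14.1985

624.7981 billion cells


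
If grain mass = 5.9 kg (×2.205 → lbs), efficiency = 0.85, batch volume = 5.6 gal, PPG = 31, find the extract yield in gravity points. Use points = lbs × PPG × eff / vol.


lbs = 5.9 × 2.205 = 13.0095
points = 13.0095 × 31 × 0.85 / 5.6

61.2143 points


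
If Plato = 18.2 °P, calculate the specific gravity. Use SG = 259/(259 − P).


SG = 259/(259 − 18.2)

1.0756


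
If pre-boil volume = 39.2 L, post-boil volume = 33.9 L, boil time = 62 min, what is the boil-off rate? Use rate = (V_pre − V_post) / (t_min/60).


rate = (39.2 − 33.9) / (62/60)

5.1290 L/hr


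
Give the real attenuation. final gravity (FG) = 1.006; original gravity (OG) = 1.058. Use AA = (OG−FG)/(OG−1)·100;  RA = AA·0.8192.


AA = (1.058 − 1.006)/(1.058 − 1)·100 = 89.6552
RA = 89.6552·0.8192

73.4455 %


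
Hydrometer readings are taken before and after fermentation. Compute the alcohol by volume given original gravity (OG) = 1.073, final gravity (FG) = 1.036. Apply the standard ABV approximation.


ABV = (OG − FG) · 131.25
ABV = (1.073 − 1.036) · 131.25

4.8562 % ABV


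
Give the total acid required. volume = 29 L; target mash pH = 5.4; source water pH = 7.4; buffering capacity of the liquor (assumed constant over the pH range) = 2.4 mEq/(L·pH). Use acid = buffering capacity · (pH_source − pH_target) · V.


acid = 2.4 · (7.4 − 5.4) · 29

139.2000 mEq


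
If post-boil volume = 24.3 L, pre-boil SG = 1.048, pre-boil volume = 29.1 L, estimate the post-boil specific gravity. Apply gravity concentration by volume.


SG_post = 1 + (SG_pre − 1)·V_pre/V_post
pts_pre = (1.048 − 1)·1000 = 48.0000
pts_post = 48.0000·29.1/24.3 = 57.4815
SG_post = 1 + 57.4815/1000

1.0575


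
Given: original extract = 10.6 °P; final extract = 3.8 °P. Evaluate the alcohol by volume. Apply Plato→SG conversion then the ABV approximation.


SG = 259/(259 − P);  ABV = (OG − FG)·131.25
OG = 259/(259 − 10.6) = 1.0427
FG = 259/(259 − 3.8) = 1.0149
ABV = (1.0427 − 1.0149)·131.25

3.6465 % ABV


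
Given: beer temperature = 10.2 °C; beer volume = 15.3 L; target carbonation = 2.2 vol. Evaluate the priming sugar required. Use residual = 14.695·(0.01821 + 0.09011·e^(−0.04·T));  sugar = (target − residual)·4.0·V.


residual = 14.695·(0.01821 + 0.09011·e^(−0.04·10.2)) = 1.1481
sugar = (2.2 − 1.1481)·4.0·15.3

64.3739 g


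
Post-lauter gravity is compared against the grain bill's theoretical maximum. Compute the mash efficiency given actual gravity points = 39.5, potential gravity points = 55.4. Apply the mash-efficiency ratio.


efficiency = actual / potential × 100
efficiency = 39.5 / 55.4 × 100

71.2996 %


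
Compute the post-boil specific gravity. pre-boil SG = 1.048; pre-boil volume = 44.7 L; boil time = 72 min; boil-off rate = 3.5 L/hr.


V_post = V_pre − rate·(t/60);  SG_post = 1 + (SG_pre−1)·V_pre/V_post
V_post = 44.7 − 3.5·(72/60) = 40.5000
SG_post = 1 + (1.048 − 1)·44.7/40.5000

1.0530


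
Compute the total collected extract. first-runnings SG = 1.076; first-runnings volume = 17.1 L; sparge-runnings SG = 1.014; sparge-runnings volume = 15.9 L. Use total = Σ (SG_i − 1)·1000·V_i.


first = (1.076 − 1)·1000·17.1 = 1299.6000
sparge = (1.014 − 1)·1000·15.9 = 222.6000
total = 1299.6000 + 222.6000

1522.2000 gravity·L


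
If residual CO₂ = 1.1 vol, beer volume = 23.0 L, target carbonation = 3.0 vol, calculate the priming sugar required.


sugar = (target − residual)·4.0·V
sugar = (3.0 − 1.1)·4.0·23.0

174.8000 g


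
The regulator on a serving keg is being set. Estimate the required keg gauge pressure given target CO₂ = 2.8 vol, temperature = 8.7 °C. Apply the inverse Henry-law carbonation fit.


psi = vols/(0.01821 + 0.09011·e^(−0.04·T)) − 14.695
psi = 2.8/(0.01821 + 0.09011·e^(−0.04·8.7)) − 14.695

19.5195 psi


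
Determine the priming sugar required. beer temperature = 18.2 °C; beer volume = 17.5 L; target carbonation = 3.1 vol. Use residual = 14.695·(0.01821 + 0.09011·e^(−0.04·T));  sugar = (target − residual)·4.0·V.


residual = 14.695·(0.01821 + 0.09011·e^(−0.04·18.2)) = 0.9070
sugar = (3.1 − 0.9070)·4.0·17.5

153.5099 g


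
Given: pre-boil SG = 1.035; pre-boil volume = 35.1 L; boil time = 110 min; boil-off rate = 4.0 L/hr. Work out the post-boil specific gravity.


V_post = V_pre − rate·(t/60);  SG_post = 1 + (SG_pre−1)·V_pre/V_post
V_post = 35.1 − 4.0·(110/60) = 27.7667
SG_post = 1 + (1.035 − 1)·35.1/27.7667

1.0442


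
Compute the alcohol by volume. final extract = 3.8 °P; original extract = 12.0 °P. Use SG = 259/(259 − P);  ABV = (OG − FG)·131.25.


OG = 259/(259 − 12.0) = 1.0486
FG = 259/(259 − 3.8) = 1.0149
ABV = (1.0486 − 1.0149)·131.25

4.4222 % ABV


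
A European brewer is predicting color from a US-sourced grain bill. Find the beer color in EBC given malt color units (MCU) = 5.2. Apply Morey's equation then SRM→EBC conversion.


SRM = 1.4922·MCU^0.6859;  EBC = SRM·1.97
SRM = 1.4922·5.2^0.6859 = 4.6231
EBC = 4.6231·1.97

9.1075 EBC


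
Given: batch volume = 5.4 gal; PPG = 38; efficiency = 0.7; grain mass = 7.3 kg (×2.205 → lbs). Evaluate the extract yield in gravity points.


points = lbs × PPG × eff / vol
lbs = 7.3 × 2.205 = 16.0965
points = 16.0965 × 38 × 0.7 / 5.4

79.2902 points


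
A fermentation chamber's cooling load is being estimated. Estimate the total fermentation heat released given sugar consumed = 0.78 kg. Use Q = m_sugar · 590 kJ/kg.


Q = 0.78 · 590

460.2000 kJ


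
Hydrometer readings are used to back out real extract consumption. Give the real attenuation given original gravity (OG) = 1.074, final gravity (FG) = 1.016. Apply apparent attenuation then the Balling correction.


AA = (OG−FG)/(OG−1)·100;  RA = AA·0.8192
AA = (1.074 − 1.016)/(1.074 − 1)·100 = 78.3784
RA = 78.3784·0.8192

64.2076 %


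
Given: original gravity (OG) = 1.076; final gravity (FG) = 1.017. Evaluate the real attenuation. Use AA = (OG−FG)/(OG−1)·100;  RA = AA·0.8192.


AA = (1.076 − 1.017)/(1.076 − 1)·100 = 77.6316
RA = 77.6316·0.8192

63.5958 %


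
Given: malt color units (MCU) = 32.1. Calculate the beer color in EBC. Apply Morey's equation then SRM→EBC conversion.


SRM = 1.4922·MCU^0.6859;  EBC = SRM·1.97
SRM = 1.4922·32.1^0.6859 = 16.1116
EBC = 16.1116·1.97

31.7399 EBC


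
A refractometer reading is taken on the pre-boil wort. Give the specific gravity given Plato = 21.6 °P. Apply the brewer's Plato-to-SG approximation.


SG = 259/(259 − P)
SG = 259/(259 − 21.6)

1.0910


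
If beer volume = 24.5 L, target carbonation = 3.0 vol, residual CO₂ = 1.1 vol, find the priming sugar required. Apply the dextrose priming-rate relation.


sugar = (target − residual)·4.0·V
sugar = (3.0 − 1.1)·4.0·24.5

186.2000 g


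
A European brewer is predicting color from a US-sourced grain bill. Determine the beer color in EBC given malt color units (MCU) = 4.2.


SRM = 1.4922·MCU^0.6859;  EBC = SRM·1.97
SRM = 1.4922·4.2^0.6859 = 3.9931
EBC = 3.9931·1.97

7.8665 EBC


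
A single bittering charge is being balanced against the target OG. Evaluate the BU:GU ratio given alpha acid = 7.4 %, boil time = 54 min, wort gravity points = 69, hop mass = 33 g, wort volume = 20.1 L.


U = 1.65·0.000125^(GP/1000)·(1−e^(−0.04t))/4.15;  IBU = (α/100)·m·U·1000/V;  BU:GU = IBU/GP
U = 1.65·0.000125^(69/1000)·(1−e^(−0.04·54))/4.15 = 0.1892
IBU = (7.4/100)·33·0.1892·1000/20.1 = 22.9856
BU:GU = 22.9856/69

0.3331


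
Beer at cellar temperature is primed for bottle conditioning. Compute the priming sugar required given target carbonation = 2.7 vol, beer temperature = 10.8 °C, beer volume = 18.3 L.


residual = 14.695·(0.01821 + 0.09011·e^(−0.04·T));  sugar = (target − residual)·4.0·V
residual = 14.695·(0.01821 + 0.09011·e^(−0.04·10.8)) = 1.1273
sugar = (2.7 − 1.1273)·4.0·18.3

115.1248 g


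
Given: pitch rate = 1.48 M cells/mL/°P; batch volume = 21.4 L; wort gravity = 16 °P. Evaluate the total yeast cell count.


cells (billions) = rate · V_L · °P
cells = 1.48 · 21.4 · 16

506.7520 billion cells


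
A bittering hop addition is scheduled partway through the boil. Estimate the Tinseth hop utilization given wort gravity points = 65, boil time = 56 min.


U = 1.65·0.000125^(GP/1000) · (1 − e^(−0.04·t))/4.15
bigness = 1.65·0.000125^(65/1000) = 0.9200
boil_factor = (1 − e^(−0.04·56))/4.15 = 0.2153
U = 0.9200 · 0.2153

0.1981


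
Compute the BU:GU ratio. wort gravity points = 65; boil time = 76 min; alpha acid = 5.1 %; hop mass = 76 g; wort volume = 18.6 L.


U = 1.65·0.000125^(GP/1000)·(1−e^(−0.04t))/4.15;  IBU = (α/100)·m·U·1000/V;  BU:GU = IBU/GP
U = 1.65·0.000125^(65/1000)·(1−e^(−0.04·76))/4.15 = 0.2111
IBU = (5.1/100)·76·0.2111·1000/18.6 = 43.9864
BU:GU = 43.9864/65

0.6767


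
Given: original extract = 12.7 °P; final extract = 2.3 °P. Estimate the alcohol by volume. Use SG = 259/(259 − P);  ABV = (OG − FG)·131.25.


OG = 259/(259 − 12.7) = 1.0516
FG = 259/(259 − 2.3) = 1.0090
ABV = (1.0516 − 1.0090)·131.25

5.5917 % ABV


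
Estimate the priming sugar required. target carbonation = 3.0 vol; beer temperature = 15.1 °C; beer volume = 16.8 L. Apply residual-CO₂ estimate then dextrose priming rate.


residual = 14.695·(0.01821 + 0.09011·e^(−0.04·T));  sugar = (target − residual)·4.0·V
residual = 14.695·(0.01821 + 0.09011·e^(−0.04·15.1)) = 0.9914
sugar = (3.0 − 0.9914)·4.0·16.8

134.9771 g


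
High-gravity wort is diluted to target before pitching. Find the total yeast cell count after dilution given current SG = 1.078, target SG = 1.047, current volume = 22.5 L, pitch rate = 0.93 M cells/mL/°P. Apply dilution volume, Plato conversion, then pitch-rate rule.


V_w = V·((SG_c−1)/(SG_t−1)−1);  °P = 259 − 259/SG_t;  cells = rate·(V+V_w)·°P
V_w = 22.5·((1.078−1)/(1.047−1)−1) = 14.8404
V_final = 22.5 + 14.8404 = 37.3404
°P = 259 − 259/1.047 = 11.6266
cells = 0.93·37.3404·11.6266

403.7506 billion cells


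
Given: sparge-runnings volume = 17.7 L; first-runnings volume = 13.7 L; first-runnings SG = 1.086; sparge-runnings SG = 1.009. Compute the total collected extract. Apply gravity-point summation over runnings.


total = Σ (SG_i − 1)·1000·V_i
first = (1.086 − 1)·1000·13.7 = 1178.2000
sparge = (1.009 − 1)·1000·17.7 = 159.3000
total = 1178.2000 + 159.3000

1337.5000 gravity·L


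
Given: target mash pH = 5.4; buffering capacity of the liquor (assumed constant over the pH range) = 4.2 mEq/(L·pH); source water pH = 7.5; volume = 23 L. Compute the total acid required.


acid = buffering capacity · (pH_source − pH_target) · V
acid = 4.2 · (7.5 − 5.4) · 23

202.8600 mEq


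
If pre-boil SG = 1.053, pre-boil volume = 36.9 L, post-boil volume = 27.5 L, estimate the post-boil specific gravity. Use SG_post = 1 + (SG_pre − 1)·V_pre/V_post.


pts_pre = (1.053 − 1)·1000 = 53.0000
pts_post = 53.0000·36.9/27.5 = 71.1164
SG_post = 1 + 71.1164/1000

1.0711


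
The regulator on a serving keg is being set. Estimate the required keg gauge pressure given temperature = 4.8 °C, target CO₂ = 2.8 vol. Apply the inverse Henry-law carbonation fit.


psi = vols/(0.01821 + 0.09011·e^(−0.04·T)) − 14.695
psi = 2.8/(0.01821 + 0.09011·e^(−0.04·4.8)) − 14.695

15.5496 psi


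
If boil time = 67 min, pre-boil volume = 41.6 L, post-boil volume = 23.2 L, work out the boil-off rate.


rate = (V_pre − V_post) / (t_min/60)
rate = (41.6 − 23.2) / (67/60)

16.4776 L/hr


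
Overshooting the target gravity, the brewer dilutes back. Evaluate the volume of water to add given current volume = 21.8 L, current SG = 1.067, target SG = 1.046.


V_water = V·((SG_curr − 1)/(SG_target − 1) − 1)
V_water = 21.8·((1.067 − 1)/(1.046 − 1) − 1)

9.9522 L


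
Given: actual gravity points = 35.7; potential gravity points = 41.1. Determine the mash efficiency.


efficiency = actual / potential × 100
efficiency = 35.7 / 41.1 × 100

86.8613 %


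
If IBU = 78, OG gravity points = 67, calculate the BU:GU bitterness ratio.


BU:GU = IBU / OG_points
BU:GU = 78 / 67

1.1642


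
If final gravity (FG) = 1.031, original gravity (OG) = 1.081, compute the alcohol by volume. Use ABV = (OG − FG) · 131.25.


ABV = (1.081 − 1.031) · 131.25

6.5625 % ABV


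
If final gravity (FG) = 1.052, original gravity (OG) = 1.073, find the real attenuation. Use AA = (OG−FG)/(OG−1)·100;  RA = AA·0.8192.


AA = (1.073 − 1.052)/(1.073 − 1)·100 = 28.7671
RA = 28.7671·0.8192

23.5660 %


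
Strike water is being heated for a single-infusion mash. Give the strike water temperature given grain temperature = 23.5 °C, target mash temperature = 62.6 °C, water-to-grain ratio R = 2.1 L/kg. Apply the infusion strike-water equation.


T_strike = (0.41/R)·(T_mash − T_grain) + T_mash
T_strike = (0.41/2.1)·(62.6 − 23.5) + 62.6

70.2338 °C


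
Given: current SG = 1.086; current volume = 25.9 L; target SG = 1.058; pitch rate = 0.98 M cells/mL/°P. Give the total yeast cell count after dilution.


V_w = V·((SG_c−1)/(SG_t−1)−1);  °P = 259 − 259/SG_t;  cells = rate·(V+V_w)·°P
V_w = 25.9·((1.086−1)/(1.058−1)−1) = 12.5034
V_final = 25.9 + 12.5034 = 38.4034
°P = 259 − 259/1.058 = 14.1985
cells = 0.98·38.4034·14.1985

534.3655 billion cells


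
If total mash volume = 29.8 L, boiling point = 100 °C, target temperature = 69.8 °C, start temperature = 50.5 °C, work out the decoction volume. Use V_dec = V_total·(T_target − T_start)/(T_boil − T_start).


V_dec = 29.8·(69.8 − 50.5)/(100 − 50.5)

11.6190 L


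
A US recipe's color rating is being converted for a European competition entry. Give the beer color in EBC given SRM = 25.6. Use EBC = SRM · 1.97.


EBC = 25.6 · 1.97

50.4320 EBC


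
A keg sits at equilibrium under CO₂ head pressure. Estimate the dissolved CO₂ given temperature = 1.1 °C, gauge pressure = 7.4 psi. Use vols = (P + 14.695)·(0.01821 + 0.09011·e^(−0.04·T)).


vols = (7.4 + 14.695)·(0.01821 + 0.09011·e^(−0.04·1.1))

2.3076 volumes
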